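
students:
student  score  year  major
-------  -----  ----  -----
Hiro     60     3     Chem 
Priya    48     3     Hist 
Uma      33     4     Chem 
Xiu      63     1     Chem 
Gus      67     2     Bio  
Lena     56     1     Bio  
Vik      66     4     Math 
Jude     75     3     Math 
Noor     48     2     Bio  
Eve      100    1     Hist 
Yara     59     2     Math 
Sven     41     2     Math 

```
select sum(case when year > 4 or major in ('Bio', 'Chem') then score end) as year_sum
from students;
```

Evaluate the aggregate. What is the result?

327

student=Hiro: ✓ → 60
student=Priya: ✗
student=Uma: ✓ → 33
student=Xiu: ✓ → 63
student=Gus: ✓ → 67
student=Lena: ✓ → 56
student=Vik: ✗
student=Jude: ✗
student=Noor: ✓ → 48
student=Eve: ✗
student=Yara: ✗
student=Sven: ✗
year_sum = 60 + 33 + 63 + 67 + 56 + 48 = 327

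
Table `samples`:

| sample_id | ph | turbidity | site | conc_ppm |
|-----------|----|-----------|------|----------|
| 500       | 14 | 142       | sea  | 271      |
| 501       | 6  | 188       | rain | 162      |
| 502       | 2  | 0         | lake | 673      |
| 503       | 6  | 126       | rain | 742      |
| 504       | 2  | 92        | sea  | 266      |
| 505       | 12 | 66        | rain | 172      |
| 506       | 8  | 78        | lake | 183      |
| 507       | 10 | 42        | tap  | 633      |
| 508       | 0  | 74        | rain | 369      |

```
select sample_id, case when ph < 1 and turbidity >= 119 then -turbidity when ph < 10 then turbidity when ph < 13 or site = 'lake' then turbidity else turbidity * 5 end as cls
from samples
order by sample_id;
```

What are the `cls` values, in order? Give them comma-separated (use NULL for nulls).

sample_id=500: ELSE → 710
sample_id=501: ph < 10 → 188
sample_id=502: ph < 10 → 0
sample_id=503: ph < 10 → 126
sample_id=504: ph < 10 → 92
sample_id=505: ph < 13 or site = 'lake' → 66
sample_id=506: ph < 10 → 78
sample_id=507: ph < 13 or site = 'lake' → 42
sample_id=508: ph < 10 → 74

710, 188, 0, 126, 92, 66, 78, 42, 74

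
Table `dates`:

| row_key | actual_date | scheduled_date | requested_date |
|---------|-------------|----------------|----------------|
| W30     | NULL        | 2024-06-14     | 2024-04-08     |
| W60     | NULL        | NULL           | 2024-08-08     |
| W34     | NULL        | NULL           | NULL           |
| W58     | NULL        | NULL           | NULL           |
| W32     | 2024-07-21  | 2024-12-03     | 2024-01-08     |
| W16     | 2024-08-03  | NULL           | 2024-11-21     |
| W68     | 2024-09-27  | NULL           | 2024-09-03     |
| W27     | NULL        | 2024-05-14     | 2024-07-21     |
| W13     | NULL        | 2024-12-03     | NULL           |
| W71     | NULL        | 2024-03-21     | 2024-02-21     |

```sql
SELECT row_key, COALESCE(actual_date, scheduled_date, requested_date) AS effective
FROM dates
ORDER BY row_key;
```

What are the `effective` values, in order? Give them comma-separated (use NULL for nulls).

row_key=W13: actual_date=NULL, scheduled_date=2024-12-03 → 2024-12-03
row_key=W16: actual_date=2024-08-03 → 2024-08-03
row_key=W27: actual_date=NULL, scheduled_date=2024-05-14 → 2024-05-14
row_key=W30: actual_date=NULL, scheduled_date=2024-06-14 → 2024-06-14
row_key=W32: actual_date=2024-07-21 → 2024-07-21
row_key=W34: actual_date=NULL, scheduled_date=NULL, requested_date=NULL (all NULL) → NULL
row_key=W58: actual_date=NULL, scheduled_date=NULL, requested_date=NULL (all NULL) → NULL
row_key=W60: actual_date=NULL, scheduled_date=NULL, requested_date=2024-08-08 → 2024-08-08
row_key=W68: actual_date=2024-09-27 → 2024-09-27
row_key=W71: actual_date=NULL, scheduled_date=2024-03-21 → 2024-03-21

2024-12-03, 2024-08-03, 2024-05-14, 2024-06-14, 2024-07-21, NULL, NULL, 2024-08-08, 2024-09-27, 2024-03-21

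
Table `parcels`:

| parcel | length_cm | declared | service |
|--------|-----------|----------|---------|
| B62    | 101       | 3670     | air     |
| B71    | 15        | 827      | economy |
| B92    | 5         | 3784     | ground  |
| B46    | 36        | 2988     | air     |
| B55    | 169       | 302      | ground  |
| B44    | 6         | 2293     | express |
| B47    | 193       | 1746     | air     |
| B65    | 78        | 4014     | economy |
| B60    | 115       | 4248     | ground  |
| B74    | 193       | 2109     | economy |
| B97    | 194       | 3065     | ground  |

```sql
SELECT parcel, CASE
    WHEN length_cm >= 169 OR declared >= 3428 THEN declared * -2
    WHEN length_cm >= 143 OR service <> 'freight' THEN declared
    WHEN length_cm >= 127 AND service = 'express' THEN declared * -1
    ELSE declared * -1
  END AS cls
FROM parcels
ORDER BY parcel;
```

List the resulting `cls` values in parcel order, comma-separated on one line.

2293, 2988, -3492, -604, -8496, -7340, -8028, 827, -4218, -7568, -6130

parcel=B44: length_cm >= 143 OR service <> 'freight' → 2293
parcel=B46: length_cm >= 143 OR service <> 'freight' → 2988
parcel=B47: length_cm >= 169 OR declared >= 3428 → -3492
parcel=B55: length_cm >= 169 OR declared >= 3428 → -604
parcel=B60: length_cm >= 169 OR declared >= 3428 → -8496
parcel=B62: length_cm >= 169 OR declared >= 3428 → -7340
parcel=B65: length_cm >= 169 OR declared >= 3428 → -8028
parcel=B71: length_cm >= 143 OR service <> 'freight' → 827
parcel=B74: length_cm >= 169 OR declared >= 3428 → -4218
parcel=B92: length_cm >= 169 OR declared >= 3428 → -7568
parcel=B97: length_cm >= 169 OR declared >= 3428 → -6130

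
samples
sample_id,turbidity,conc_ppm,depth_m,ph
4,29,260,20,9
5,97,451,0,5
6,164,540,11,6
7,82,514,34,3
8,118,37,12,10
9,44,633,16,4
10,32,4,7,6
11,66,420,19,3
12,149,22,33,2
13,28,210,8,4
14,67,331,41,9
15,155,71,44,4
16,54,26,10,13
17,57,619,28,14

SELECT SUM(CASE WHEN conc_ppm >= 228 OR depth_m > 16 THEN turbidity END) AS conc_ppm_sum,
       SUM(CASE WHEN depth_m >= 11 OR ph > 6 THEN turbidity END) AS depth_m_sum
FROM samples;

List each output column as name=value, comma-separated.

[conc_ppm_sum: conc_ppm >= 228 OR depth_m > 16]
sample_id=4: ✓ → 29
sample_id=5: ✓ → 97
sample_id=6: ✓ → 164
sample_id=7: ✓ → 82
sample_id=8: ✗
sample_id=9: ✓ → 44
sample_id=10: ✗
sample_id=11: ✓ → 66
sample_id=12: ✓ → 149
sample_id=13: ✗
sample_id=14: ✓ → 67
sample_id=15: ✓ → 155
sample_id=16: ✗
sample_id=17: ✓ → 57
conc_ppm_sum = 29 + 97 + 164 + 82 + 44 + 66 + 149 + 67 + 155 + 57 = 910
—
[depth_m_sum: depth_m >= 11 OR ph > 6]
sample_id=4: ✓ → 29
sample_id=5: ✗
sample_id=6: ✓ → 164
sample_id=7: ✓ → 82
sample_id=8: ✓ → 118
sample_id=9: ✓ → 44
sample_id=10: ✗
sample_id=11: ✓ → 66
sample_id=12: ✓ → 149
sample_id=13: ✗
sample_id=14: ✓ → 67
sample_id=15: ✓ → 155
sample_id=16: ✓ → 54
sample_id=17: ✓ → 57
depth_m_sum = 29 + 164 + 82 + 118 + 44 + 66 + 149 + 67 + 155 + 54 + 57 = 985

conc_ppm_sum=910, depth_m_sum=985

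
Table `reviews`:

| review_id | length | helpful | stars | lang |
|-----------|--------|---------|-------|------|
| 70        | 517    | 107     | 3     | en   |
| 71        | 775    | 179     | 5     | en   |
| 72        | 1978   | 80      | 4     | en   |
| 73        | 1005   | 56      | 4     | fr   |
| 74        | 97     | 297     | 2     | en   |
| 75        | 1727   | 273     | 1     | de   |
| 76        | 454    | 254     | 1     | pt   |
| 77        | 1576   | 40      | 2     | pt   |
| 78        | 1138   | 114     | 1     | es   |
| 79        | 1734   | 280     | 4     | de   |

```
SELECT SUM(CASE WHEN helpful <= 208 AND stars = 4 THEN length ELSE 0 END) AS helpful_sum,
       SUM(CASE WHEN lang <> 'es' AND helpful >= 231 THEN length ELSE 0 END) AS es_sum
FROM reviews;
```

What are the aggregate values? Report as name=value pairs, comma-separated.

helpful_sum=2983, es_sum=4012

[helpful_sum: helpful <= 208 AND stars = 4]
review_id=70: ✗
review_id=71: ✗
review_id=72: ✓ → 1978
review_id=73: ✓ → 1005
review_id=74: ✗
review_id=75: ✗
review_id=76: ✗
review_id=77: ✗
review_id=78: ✗
review_id=79: ✗
helpful_sum = 1978 + 1005 = 2983
—
[es_sum: lang <> 'es' AND helpful >= 231]
review_id=70: ✗
review_id=71: ✗
review_id=72: ✗
review_id=73: ✗
review_id=74: ✓ → 97
review_id=75: ✓ → 1727
review_id=76: ✓ → 454
review_id=77: ✗
review_id=78: ✗
review_id=79: ✓ → 1734
es_sum = 97 + 1727 + 454 + 1734 = 4012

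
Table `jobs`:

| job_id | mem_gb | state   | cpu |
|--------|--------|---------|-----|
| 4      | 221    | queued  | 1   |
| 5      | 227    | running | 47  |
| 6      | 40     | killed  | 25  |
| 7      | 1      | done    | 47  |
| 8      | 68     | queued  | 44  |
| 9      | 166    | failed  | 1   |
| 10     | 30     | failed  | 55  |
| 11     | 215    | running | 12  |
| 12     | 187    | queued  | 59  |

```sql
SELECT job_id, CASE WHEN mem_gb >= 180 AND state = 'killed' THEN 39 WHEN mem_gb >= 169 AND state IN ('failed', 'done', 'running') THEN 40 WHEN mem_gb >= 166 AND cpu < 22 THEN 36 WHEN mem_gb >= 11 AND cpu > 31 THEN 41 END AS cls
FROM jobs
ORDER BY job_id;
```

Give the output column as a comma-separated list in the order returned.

36, 40, NULL, NULL, 41, 36, 41, 40, 41

job_id=4: mem_gb >= 166 AND cpu < 22 → 36
job_id=5: mem_gb >= 169 AND state IN ('failed', 'done', 'running') → 40
job_id=6: (no match → NULL) → NULL
job_id=7: (no match → NULL) → NULL
job_id=8: mem_gb >= 11 AND cpu > 31 → 41
job_id=9: mem_gb >= 166 AND cpu < 22 → 36
job_id=10: mem_gb >= 11 AND cpu > 31 → 41
job_id=11: mem_gb >= 169 AND state IN ('failed', 'done', 'running') → 40
job_id=12: mem_gb >= 11 AND cpu > 31 → 41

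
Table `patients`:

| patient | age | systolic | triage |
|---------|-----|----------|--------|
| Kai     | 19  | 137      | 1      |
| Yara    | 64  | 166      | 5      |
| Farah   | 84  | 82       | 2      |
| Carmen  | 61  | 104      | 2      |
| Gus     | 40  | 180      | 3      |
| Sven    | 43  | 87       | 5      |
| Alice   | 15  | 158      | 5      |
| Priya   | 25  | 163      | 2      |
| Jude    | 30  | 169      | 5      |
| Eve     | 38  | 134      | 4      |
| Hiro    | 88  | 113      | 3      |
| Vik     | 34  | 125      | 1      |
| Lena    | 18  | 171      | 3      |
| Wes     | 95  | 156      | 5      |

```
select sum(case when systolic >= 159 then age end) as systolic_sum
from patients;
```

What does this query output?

177

patient=Kai: ✗
patient=Yara: ✓ → 64
patient=Farah: ✗
patient=Carmen: ✗
patient=Gus: ✓ → 40
patient=Sven: ✗
patient=Alice: ✗
patient=Priya: ✓ → 25
patient=Jude: ✓ → 30
patient=Eve: ✗
patient=Hiro: ✗
patient=Vik: ✗
patient=Lena: ✓ → 18
patient=Wes: ✗
systolic_sum = 64 + 40 + 25 + 30 + 18 = 177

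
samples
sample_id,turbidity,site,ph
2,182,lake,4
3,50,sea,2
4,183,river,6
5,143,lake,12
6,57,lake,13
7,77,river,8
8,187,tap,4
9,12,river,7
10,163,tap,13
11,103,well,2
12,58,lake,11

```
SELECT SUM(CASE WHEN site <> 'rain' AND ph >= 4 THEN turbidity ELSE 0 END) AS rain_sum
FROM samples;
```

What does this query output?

sample_id=2: ✓ → 182
sample_id=3: ✗
sample_id=4: ✓ → 183
sample_id=5: ✓ → 143
sample_id=6: ✓ → 57
sample_id=7: ✓ → 77
sample_id=8: ✓ → 187
sample_id=9: ✓ → 12
sample_id=10: ✓ → 163
sample_id=11: ✗
sample_id=12: ✓ → 58
rain_sum = 182 + 183 + 143 + 57 + 77 + 187 + 12 + 163 + 58 = 1062

1062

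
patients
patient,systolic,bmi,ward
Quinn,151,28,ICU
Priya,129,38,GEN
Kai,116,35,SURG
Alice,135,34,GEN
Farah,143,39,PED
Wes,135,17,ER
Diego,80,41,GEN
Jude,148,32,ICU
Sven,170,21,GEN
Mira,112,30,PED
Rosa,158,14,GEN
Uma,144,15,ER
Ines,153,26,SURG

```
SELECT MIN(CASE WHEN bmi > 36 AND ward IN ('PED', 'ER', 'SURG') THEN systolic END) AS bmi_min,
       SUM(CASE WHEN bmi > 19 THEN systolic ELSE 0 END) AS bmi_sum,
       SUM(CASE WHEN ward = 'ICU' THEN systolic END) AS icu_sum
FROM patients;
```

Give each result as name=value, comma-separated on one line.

bmi_min=143, bmi_sum=1337, icu_sum=299

[bmi_min: bmi > 36 AND ward IN ('PED', 'ER', 'SURG')]
patient=Quinn: ✗
patient=Priya: ✗
patient=Kai: ✗
patient=Alice: ✗
patient=Farah: ✓ → 143
patient=Wes: ✗
patient=Diego: ✗
patient=Jude: ✗
patient=Sven: ✗
patient=Mira: ✗
patient=Rosa: ✗
patient=Uma: ✗
patient=Ines: ✗
bmi_min = MIN(143) = 143
—
[bmi_sum: bmi > 19]
patient=Quinn: ✓ → 151
patient=Priya: ✓ → 129
patient=Kai: ✓ → 116
patient=Alice: ✓ → 135
patient=Farah: ✓ → 143
patient=Wes: ✗
patient=Diego: ✓ → 80
patient=Jude: ✓ → 148
patient=Sven: ✓ → 170
patient=Mira: ✓ → 112
patient=Rosa: ✗
patient=Uma: ✗
patient=Ines: ✓ → 153
bmi_sum = 151 + 129 + 116 + 135 + 143 + 80 + 148 + 170 + 112 + 153 = 1337
—
[icu_sum: ward = 'ICU']
patient=Quinn: ✓ → 151
patient=Priya: ✗
patient=Kai: ✗
patient=Alice: ✗
patient=Farah: ✗
patient=Wes: ✗
patient=Diego: ✗
patient=Jude: ✓ → 148
patient=Sven: ✗
patient=Mira: ✗
patient=Rosa: ✗
patient=Uma: ✗
patient=Ines: ✗
icu_sum = 151 + 148 = 299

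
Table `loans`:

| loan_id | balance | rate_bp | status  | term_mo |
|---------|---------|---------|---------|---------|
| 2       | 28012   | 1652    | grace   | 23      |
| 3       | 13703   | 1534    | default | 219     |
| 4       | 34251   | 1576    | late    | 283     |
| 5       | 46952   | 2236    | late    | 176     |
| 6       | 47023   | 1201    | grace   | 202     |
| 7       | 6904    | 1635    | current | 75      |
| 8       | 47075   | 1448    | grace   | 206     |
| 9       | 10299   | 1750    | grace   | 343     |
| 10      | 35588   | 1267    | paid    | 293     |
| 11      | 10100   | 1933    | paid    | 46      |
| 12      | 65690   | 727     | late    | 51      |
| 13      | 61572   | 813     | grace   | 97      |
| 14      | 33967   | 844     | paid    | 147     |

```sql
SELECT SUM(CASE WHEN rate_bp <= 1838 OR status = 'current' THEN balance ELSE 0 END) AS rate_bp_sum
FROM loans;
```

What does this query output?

loan_id=2: ✓ → 28012
loan_id=3: ✓ → 13703
loan_id=4: ✓ → 34251
loan_id=5: ✗
loan_id=6: ✓ → 47023
loan_id=7: ✓ → 6904
loan_id=8: ✓ → 47075
loan_id=9: ✓ → 10299
loan_id=10: ✓ → 35588
loan_id=11: ✗
loan_id=12: ✓ → 65690
loan_id=13: ✓ → 61572
loan_id=14: ✓ → 33967
rate_bp_sum = 28012 + 13703 + 34251 + 47023 + 6904 + 47075 + 10299 + 35588 + 65690 + 61572 + 33967 = 384084

384084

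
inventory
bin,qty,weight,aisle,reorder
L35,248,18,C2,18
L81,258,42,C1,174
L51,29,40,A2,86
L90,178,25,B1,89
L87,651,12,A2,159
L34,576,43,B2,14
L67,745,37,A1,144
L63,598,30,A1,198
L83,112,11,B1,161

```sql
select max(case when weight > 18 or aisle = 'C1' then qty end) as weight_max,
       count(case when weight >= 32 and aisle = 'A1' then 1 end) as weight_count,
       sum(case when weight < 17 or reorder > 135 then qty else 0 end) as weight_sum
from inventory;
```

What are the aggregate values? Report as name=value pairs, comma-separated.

weight_max=745, weight_count=1, weight_sum=2364

[weight_max: weight > 18 or aisle = 'C1']
bin=L35: ✗
bin=L81: ✓ → 258
bin=L51: ✓ → 29
bin=L90: ✓ → 178
bin=L87: ✗
bin=L34: ✓ → 576
bin=L67: ✓ → 745
bin=L63: ✓ → 598
bin=L83: ✗
weight_max = MAX(258, 29, 178, 576, 745, 598) = 745
—
[weight_count: weight >= 32 and aisle = 'A1']
bin=L35: ✗
bin=L81: ✗
bin=L51: ✗
bin=L90: ✗
bin=L87: ✗
bin=L34: ✗
bin=L67: ✓ → 1
bin=L63: ✗
bin=L83: ✗
weight_count = COUNT(1) = 1
—
[weight_sum: weight < 17 or reorder > 135]
bin=L35: ✗
bin=L81: ✓ → 258
bin=L51: ✗
bin=L90: ✗
bin=L87: ✓ → 651
bin=L34: ✗
bin=L67: ✓ → 745
bin=L63: ✓ → 598
bin=L83: ✓ → 112
weight_sum = 258 + 651 + 745 + 598 + 112 = 2364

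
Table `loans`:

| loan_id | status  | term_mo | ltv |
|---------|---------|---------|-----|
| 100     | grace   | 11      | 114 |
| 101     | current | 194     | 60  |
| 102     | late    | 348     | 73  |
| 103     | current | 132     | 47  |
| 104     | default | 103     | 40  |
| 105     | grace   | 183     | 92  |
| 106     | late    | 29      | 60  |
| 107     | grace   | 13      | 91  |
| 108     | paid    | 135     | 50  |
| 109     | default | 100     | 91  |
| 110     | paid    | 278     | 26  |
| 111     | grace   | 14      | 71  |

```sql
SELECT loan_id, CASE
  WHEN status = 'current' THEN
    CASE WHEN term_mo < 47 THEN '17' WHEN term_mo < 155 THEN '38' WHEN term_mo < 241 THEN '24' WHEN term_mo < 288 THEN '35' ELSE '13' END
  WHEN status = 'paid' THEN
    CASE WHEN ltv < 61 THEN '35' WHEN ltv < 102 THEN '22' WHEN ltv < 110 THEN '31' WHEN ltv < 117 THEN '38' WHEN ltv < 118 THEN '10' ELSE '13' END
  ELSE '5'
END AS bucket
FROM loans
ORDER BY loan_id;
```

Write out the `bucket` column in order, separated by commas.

5, 24, 5, 38, 5, 5, 5, 5, 35, 5, 35, 5

loan_id=100: status='grace' → outer ELSE → 5
loan_id=101: status='current' → inner[term_mo < 241] → 24
loan_id=102: status='late' → outer ELSE → 5
loan_id=103: status='current' → inner[term_mo < 155] → 38
loan_id=104: status='default' → outer ELSE → 5
loan_id=105: status='grace' → outer ELSE → 5
loan_id=106: status='late' → outer ELSE → 5
loan_id=107: status='grace' → outer ELSE → 5
loan_id=108: status='paid' → inner[ltv < 61] → 35
loan_id=109: status='default' → outer ELSE → 5
loan_id=110: status='paid' → inner[ltv < 61] → 35
loan_id=111: status='grace' → outer ELSE → 5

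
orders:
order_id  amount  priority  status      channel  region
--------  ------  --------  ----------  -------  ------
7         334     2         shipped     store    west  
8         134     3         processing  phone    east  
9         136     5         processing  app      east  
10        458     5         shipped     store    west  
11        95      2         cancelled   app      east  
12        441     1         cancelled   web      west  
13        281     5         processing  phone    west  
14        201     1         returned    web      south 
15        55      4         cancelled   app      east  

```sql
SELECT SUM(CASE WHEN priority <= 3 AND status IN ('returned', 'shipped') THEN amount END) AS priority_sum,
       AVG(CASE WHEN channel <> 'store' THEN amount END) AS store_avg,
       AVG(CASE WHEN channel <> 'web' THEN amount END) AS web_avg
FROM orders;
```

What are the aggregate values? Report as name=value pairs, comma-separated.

[priority_sum: priority <= 3 AND status IN ('returned', 'shipped')]
order_id=7: ✓ → 334
order_id=8: ✗
order_id=9: ✗
order_id=10: ✗
order_id=11: ✗
order_id=12: ✗
order_id=13: ✗
order_id=14: ✓ → 201
order_id=15: ✗
priority_sum = 334 + 201 = 535
—
[store_avg: channel <> 'store']
order_id=7: ✗
order_id=8: ✓ → 134
order_id=9: ✓ → 136
order_id=10: ✗
order_id=11: ✓ → 95
order_id=12: ✓ → 441
order_id=13: ✓ → 281
order_id=14: ✓ → 201
order_id=15: ✓ → 55
store_avg = (134 + 136 + 95 + 441 + 281 + 201 + 55) / 7 = 191.8571428571
—
[web_avg: channel <> 'web']
order_id=7: ✓ → 334
order_id=8: ✓ → 134
order_id=9: ✓ → 136
order_id=10: ✓ → 458
order_id=11: ✓ → 95
order_id=12: ✗
order_id=13: ✓ → 281
order_id=14: ✗
order_id=15: ✓ → 55
web_avg = (334 + 134 + 136 + 458 + 95 + 281 + 55) / 7 = 213.2857142857

priority_sum=535, store_avg=191.8571428571, web_avg=213.2857142857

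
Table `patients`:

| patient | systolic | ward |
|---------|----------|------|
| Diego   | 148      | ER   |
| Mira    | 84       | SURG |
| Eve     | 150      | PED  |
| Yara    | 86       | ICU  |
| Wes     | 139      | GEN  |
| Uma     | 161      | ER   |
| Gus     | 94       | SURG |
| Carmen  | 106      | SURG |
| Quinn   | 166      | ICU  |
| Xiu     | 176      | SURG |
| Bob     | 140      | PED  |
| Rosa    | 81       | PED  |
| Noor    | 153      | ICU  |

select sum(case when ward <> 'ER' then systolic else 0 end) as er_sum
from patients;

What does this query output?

patient=Diego: ✗
patient=Mira: ✓ → 84
patient=Eve: ✓ → 150
patient=Yara: ✓ → 86
patient=Wes: ✓ → 139
patient=Uma: ✗
patient=Gus: ✓ → 94
patient=Carmen: ✓ → 106
patient=Quinn: ✓ → 166
patient=Xiu: ✓ → 176
patient=Bob: ✓ → 140
patient=Rosa: ✓ → 81
patient=Noor: ✓ → 153
er_sum = 84 + 150 + 86 + 139 + 94 + 106 + 166 + 176 + 140 + 81 + 153 = 1375

1375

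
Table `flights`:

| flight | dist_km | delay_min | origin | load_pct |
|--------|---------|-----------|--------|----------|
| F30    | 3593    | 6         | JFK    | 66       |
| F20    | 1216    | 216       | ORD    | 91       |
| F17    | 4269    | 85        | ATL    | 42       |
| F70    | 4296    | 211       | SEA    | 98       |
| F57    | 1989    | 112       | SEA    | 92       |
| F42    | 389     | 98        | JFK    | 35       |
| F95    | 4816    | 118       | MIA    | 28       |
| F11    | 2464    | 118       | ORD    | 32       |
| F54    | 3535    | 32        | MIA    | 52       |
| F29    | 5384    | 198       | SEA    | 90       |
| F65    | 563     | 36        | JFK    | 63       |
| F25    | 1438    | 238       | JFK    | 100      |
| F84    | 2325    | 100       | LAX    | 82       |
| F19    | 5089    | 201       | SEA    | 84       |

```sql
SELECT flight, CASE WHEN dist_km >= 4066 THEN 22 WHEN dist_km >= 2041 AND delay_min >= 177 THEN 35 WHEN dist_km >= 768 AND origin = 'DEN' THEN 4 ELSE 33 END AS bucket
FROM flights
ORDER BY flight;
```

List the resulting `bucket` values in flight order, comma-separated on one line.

33, 22, 22, 33, 33, 22, 33, 33, 33, 33, 33, 22, 33, 22

flight=F11: ELSE → 33
flight=F17: dist_km >= 4066 → 22
flight=F19: dist_km >= 4066 → 22
flight=F20: ELSE → 33
flight=F25: ELSE → 33
flight=F29: dist_km >= 4066 → 22
flight=F30: ELSE → 33
flight=F42: ELSE → 33
flight=F54: ELSE → 33
flight=F57: ELSE → 33
flight=F65: ELSE → 33
flight=F70: dist_km >= 4066 → 22
flight=F84: ELSE → 33
flight=F95: dist_km >= 4066 → 22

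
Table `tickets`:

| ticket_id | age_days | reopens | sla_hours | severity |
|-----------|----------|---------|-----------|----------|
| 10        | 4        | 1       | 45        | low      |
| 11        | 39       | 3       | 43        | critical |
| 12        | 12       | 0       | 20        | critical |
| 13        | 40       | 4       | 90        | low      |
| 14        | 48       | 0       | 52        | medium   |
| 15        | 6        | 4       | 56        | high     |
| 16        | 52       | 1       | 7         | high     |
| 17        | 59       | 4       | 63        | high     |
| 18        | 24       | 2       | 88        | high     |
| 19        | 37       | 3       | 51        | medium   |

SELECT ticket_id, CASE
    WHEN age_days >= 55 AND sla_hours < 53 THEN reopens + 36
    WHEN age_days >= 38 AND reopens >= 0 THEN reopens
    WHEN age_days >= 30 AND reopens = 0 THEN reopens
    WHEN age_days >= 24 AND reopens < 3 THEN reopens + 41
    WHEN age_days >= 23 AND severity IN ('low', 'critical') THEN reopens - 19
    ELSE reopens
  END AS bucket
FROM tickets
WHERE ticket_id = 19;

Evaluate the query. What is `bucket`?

3

ticket_id = 19: age_days=37, reopens=3, sla_hours=51, severity=medium.
age_days >= 55 AND sla_hours < 53 → false
age_days >= 38 AND reopens >= 0 → false
age_days >= 30 AND reopens = 0 → false
age_days >= 24 AND reopens < 3 → false
age_days >= 23 AND severity IN ('low', 'critical') → false
No prior WHEN matched → ELSE → 3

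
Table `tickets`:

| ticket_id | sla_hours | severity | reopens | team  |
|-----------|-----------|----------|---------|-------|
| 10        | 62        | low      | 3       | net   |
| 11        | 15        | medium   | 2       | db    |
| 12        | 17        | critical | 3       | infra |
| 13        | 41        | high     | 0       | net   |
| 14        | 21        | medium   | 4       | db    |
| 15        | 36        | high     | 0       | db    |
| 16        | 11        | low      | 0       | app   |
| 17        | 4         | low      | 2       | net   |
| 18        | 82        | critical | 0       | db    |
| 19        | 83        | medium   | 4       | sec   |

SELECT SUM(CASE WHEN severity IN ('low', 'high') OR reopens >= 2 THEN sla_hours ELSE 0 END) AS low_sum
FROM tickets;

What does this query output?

ticket_id=10: ✓ → 62
ticket_id=11: ✓ → 15
ticket_id=12: ✓ → 17
ticket_id=13: ✓ → 41
ticket_id=14: ✓ → 21
ticket_id=15: ✓ → 36
ticket_id=16: ✓ → 11
ticket_id=17: ✓ → 4
ticket_id=18: ✗
ticket_id=19: ✓ → 83
low_sum = 62 + 15 + 17 + 41 + 21 + 36 + 11 + 4 + 83 = 290

290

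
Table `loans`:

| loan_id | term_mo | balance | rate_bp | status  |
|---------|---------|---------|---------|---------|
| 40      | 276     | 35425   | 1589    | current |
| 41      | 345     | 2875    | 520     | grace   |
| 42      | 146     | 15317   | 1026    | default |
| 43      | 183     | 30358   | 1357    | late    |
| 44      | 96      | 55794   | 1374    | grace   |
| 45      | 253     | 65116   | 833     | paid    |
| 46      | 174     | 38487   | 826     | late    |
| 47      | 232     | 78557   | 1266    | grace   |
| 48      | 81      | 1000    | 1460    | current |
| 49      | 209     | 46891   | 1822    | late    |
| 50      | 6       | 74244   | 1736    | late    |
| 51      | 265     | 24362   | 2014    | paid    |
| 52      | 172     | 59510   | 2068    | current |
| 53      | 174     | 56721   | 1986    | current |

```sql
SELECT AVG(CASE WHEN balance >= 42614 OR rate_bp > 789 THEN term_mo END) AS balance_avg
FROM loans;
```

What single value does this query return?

loan_id=40: ✓ → 276
loan_id=41: ✗
loan_id=42: ✓ → 146
loan_id=43: ✓ → 183
loan_id=44: ✓ → 96
loan_id=45: ✓ → 253
loan_id=46: ✓ → 174
loan_id=47: ✓ → 232
loan_id=48: ✓ → 81
loan_id=49: ✓ → 209
loan_id=50: ✓ → 6
loan_id=51: ✓ → 265
loan_id=52: ✓ → 172
loan_id=53: ✓ → 174
balance_avg = (276 + 146 + 183 + 96 + 253 + 174 + 232 + 81 + 209 + 6 + 265 + 172 + 174) / 13 = 174.3846153846

174.3846153846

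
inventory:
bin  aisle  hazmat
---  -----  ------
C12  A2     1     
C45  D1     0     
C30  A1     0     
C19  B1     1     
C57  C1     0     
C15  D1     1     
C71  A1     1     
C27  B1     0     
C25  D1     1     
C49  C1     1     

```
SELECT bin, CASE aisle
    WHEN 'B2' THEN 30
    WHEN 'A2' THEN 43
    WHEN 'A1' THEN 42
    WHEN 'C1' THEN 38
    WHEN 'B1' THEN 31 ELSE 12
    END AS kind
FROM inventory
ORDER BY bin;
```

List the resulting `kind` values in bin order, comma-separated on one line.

bin=C12: aisle='A2' → 43
bin=C15: ELSE → 12
bin=C19: aisle='B1' → 31
bin=C25: ELSE → 12
bin=C27: aisle='B1' → 31
bin=C30: aisle='A1' → 42
bin=C45: ELSE → 12
bin=C49: aisle='C1' → 38
bin=C57: aisle='C1' → 38
bin=C71: aisle='A1' → 42

43, 12, 31, 12, 31, 42, 12, 38, 38, 42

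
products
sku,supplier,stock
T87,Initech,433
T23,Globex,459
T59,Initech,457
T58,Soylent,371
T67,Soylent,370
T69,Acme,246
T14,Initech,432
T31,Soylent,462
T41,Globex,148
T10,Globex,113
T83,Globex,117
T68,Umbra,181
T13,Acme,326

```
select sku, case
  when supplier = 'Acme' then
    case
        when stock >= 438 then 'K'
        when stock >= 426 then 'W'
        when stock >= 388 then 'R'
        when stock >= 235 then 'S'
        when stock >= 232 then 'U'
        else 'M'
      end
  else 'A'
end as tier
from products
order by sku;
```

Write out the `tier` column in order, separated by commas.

sku=T10: supplier='Globex' → outer ELSE → A
sku=T13: supplier='Acme' → inner[stock >= 235] → S
sku=T14: supplier='Initech' → outer ELSE → A
sku=T23: supplier='Globex' → outer ELSE → A
sku=T31: supplier='Soylent' → outer ELSE → A
sku=T41: supplier='Globex' → outer ELSE → A
sku=T58: supplier='Soylent' → outer ELSE → A
sku=T59: supplier='Initech' → outer ELSE → A
sku=T67: supplier='Soylent' → outer ELSE → A
sku=T68: supplier='Umbra' → outer ELSE → A
sku=T69: supplier='Acme' → inner[stock >= 235] → S
sku=T83: supplier='Globex' → outer ELSE → A
sku=T87: supplier='Initech' → outer ELSE → A

A, S, A, A, A, A, A, A, A, A, S, A, A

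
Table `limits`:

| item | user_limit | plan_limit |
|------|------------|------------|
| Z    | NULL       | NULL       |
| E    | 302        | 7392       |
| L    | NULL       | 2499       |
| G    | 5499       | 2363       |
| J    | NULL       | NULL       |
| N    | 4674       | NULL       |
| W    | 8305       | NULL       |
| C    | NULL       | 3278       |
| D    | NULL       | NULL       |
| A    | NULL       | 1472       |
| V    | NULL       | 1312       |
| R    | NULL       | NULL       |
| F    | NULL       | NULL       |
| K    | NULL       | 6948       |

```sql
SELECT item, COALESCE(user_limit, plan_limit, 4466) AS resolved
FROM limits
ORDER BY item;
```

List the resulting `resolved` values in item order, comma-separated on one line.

item=A: user_limit=NULL, plan_limit=1472 → 1472
item=C: user_limit=NULL, plan_limit=3278 → 3278
item=D: user_limit=NULL, plan_limit=NULL, → literal 4466 → 4466
item=E: user_limit=302 → 302
item=F: user_limit=NULL, plan_limit=NULL, → literal 4466 → 4466
item=G: user_limit=5499 → 5499
item=J: user_limit=NULL, plan_limit=NULL, → literal 4466 → 4466
item=K: user_limit=NULL, plan_limit=6948 → 6948
item=L: user_limit=NULL, plan_limit=2499 → 2499
item=N: user_limit=4674 → 4674
item=R: user_limit=NULL, plan_limit=NULL, → literal 4466 → 4466
item=V: user_limit=NULL, plan_limit=1312 → 1312
item=W: user_limit=8305 → 8305
item=Z: user_limit=NULL, plan_limit=NULL, → literal 4466 → 4466

1472, 3278, 4466, 302, 4466, 5499, 4466, 6948, 2499, 4674, 4466, 1312, 8305, 4466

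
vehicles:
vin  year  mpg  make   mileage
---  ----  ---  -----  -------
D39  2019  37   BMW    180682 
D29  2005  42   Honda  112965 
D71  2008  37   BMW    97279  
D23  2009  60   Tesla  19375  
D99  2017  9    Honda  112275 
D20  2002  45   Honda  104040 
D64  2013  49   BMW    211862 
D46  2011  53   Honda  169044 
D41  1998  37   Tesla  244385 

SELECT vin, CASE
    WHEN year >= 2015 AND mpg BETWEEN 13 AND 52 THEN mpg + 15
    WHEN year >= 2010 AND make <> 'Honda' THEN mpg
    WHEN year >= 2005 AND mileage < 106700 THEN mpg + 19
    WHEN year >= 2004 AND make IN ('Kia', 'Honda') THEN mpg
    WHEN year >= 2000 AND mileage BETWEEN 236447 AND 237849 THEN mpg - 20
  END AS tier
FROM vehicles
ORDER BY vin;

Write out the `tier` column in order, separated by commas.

NULL, 79, 42, 52, NULL, 53, 49, 56, 9

vin=D20: (no match → NULL) → NULL
vin=D23: year >= 2005 AND mileage < 106700 → 79
vin=D29: year >= 2004 AND make IN ('Kia', 'Honda') → 42
vin=D39: year >= 2015 AND mpg BETWEEN 13 AND 52 → 52
vin=D41: (no match → NULL) → NULL
vin=D46: year >= 2004 AND make IN ('Kia', 'Honda') → 53
vin=D64: year >= 2010 AND make <> 'Honda' → 49
vin=D71: year >= 2005 AND mileage < 106700 → 56
vin=D99: year >= 2004 AND make IN ('Kia', 'Honda') → 9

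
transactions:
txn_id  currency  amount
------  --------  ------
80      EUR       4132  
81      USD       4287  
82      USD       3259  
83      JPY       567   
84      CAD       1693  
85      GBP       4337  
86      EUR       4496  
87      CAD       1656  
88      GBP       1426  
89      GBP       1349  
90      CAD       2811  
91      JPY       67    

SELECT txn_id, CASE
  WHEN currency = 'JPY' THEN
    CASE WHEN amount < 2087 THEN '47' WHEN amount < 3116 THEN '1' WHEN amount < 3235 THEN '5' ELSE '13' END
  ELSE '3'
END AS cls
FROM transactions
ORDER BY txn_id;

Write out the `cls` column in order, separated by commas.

txn_id=80: currency='EUR' → outer ELSE → 3
txn_id=81: currency='USD' → outer ELSE → 3
txn_id=82: currency='USD' → outer ELSE → 3
txn_id=83: currency='JPY' → inner[amount < 2087] → 47
txn_id=84: currency='CAD' → outer ELSE → 3
txn_id=85: currency='GBP' → outer ELSE → 3
txn_id=86: currency='EUR' → outer ELSE → 3
txn_id=87: currency='CAD' → outer ELSE → 3
txn_id=88: currency='GBP' → outer ELSE → 3
txn_id=89: currency='GBP' → outer ELSE → 3
txn_id=90: currency='CAD' → outer ELSE → 3
txn_id=91: currency='JPY' → inner[amount < 2087] → 47

3, 3, 3, 47, 3, 3, 3, 3, 3, 3, 3, 47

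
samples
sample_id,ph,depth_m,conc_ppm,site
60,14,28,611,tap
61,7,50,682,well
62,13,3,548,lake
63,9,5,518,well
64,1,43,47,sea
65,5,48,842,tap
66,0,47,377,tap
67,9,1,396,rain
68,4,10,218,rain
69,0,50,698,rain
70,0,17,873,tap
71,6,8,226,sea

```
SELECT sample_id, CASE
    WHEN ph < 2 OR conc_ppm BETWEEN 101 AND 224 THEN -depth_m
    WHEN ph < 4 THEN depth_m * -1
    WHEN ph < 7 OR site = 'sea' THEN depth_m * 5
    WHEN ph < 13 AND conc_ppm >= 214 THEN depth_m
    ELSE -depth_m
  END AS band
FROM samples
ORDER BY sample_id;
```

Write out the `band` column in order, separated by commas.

sample_id=60: ELSE → -28
sample_id=61: ph < 13 AND conc_ppm >= 214 → 50
sample_id=62: ELSE → -3
sample_id=63: ph < 13 AND conc_ppm >= 214 → 5
sample_id=64: ph < 2 OR conc_ppm BETWEEN 101 AND 224 → -43
sample_id=65: ph < 7 OR site = 'sea' → 240
sample_id=66: ph < 2 OR conc_ppm BETWEEN 101 AND 224 → -47
sample_id=67: ph < 13 AND conc_ppm >= 214 → 1
sample_id=68: ph < 2 OR conc_ppm BETWEEN 101 AND 224 → -10
sample_id=69: ph < 2 OR conc_ppm BETWEEN 101 AND 224 → -50
sample_id=70: ph < 2 OR conc_ppm BETWEEN 101 AND 224 → -17
sample_id=71: ph < 7 OR site = 'sea' → 40

-28, 50, -3, 5, -43, 240, -47, 1, -10, -50, -17, 40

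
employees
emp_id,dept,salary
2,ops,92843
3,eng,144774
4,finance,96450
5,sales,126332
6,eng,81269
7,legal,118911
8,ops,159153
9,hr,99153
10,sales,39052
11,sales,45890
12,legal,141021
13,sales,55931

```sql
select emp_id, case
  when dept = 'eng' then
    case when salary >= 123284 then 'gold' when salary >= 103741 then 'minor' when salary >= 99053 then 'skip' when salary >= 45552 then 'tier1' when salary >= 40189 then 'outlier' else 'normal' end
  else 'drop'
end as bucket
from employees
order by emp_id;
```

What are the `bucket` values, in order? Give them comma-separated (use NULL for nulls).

drop, gold, drop, drop, tier1, drop, drop, drop, drop, drop, drop, drop

emp_id=2: dept='ops' → outer ELSE → drop
emp_id=3: dept='eng' → inner[salary >= 123284] → gold
emp_id=4: dept='finance' → outer ELSE → drop
emp_id=5: dept='sales' → outer ELSE → drop
emp_id=6: dept='eng' → inner[salary >= 45552] → tier1
emp_id=7: dept='legal' → outer ELSE → drop
emp_id=8: dept='ops' → outer ELSE → drop
emp_id=9: dept='hr' → outer ELSE → drop
emp_id=10: dept='sales' → outer ELSE → drop
emp_id=11: dept='sales' → outer ELSE → drop
emp_id=12: dept='legal' → outer ELSE → drop
emp_id=13: dept='sales' → outer ELSE → drop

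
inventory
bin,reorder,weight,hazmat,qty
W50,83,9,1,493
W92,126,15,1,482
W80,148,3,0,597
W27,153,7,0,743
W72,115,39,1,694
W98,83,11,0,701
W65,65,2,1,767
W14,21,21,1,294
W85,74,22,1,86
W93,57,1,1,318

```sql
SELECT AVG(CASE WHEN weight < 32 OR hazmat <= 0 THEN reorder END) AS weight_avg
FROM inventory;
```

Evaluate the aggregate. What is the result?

bin=W50: ✓ → 83
bin=W92: ✓ → 126
bin=W80: ✓ → 148
bin=W27: ✓ → 153
bin=W72: ✗
bin=W98: ✓ → 83
bin=W65: ✓ → 65
bin=W14: ✓ → 21
bin=W85: ✓ → 74
bin=W93: ✓ → 57
weight_avg = (83 + 126 + 148 + 153 + 83 + 65 + 21 + 74 + 57) / 9 = 90

90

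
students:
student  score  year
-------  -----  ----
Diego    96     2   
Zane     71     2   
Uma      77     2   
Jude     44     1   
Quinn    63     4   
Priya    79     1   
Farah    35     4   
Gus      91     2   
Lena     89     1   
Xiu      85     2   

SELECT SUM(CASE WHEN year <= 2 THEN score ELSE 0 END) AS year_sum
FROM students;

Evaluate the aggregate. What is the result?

student=Diego: ✓ → 96
student=Zane: ✓ → 71
student=Uma: ✓ → 77
student=Jude: ✓ → 44
student=Quinn: ✗
student=Priya: ✓ → 79
student=Farah: ✗
student=Gus: ✓ → 91
student=Lena: ✓ → 89
student=Xiu: ✓ → 85
year_sum = 96 + 71 + 77 + 44 + 79 + 91 + 89 + 85 = 632

632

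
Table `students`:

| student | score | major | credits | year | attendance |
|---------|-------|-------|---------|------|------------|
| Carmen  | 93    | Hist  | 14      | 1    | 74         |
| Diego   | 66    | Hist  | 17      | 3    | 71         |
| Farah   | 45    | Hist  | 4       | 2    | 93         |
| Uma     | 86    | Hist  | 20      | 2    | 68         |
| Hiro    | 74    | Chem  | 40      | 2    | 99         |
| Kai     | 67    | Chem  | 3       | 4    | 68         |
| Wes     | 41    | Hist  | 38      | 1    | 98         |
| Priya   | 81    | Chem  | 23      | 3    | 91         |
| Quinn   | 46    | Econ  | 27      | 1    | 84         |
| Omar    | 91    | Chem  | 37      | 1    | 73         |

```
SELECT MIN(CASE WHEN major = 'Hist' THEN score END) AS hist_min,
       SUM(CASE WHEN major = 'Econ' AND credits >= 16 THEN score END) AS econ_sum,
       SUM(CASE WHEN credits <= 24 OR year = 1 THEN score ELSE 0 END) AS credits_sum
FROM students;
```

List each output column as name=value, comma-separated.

[hist_min: major = 'Hist']
student=Carmen: ✓ → 93
student=Diego: ✓ → 66
student=Farah: ✓ → 45
student=Uma: ✓ → 86
student=Hiro: ✗
student=Kai: ✗
student=Wes: ✓ → 41
student=Priya: ✗
student=Quinn: ✗
student=Omar: ✗
hist_min = MIN(93, 66, 45, 86, 41) = 41
—
[econ_sum: major = 'Econ' AND credits >= 16]
student=Carmen: ✗
student=Diego: ✗
student=Farah: ✗
student=Uma: ✗
student=Hiro: ✗
student=Kai: ✗
student=Wes: ✗
student=Priya: ✗
student=Quinn: ✓ → 46
student=Omar: ✗
econ_sum = 46
—
[credits_sum: credits <= 24 OR year = 1]
student=Carmen: ✓ → 93
student=Diego: ✓ → 66
student=Farah: ✓ → 45
student=Uma: ✓ → 86
student=Hiro: ✗
student=Kai: ✓ → 67
student=Wes: ✓ → 41
student=Priya: ✓ → 81
student=Quinn: ✓ → 46
student=Omar: ✓ → 91
credits_sum = 93 + 66 + 45 + 86 + 67 + 41 + 81 + 46 + 91 = 616

hist_min=41, econ_sum=46, credits_sum=616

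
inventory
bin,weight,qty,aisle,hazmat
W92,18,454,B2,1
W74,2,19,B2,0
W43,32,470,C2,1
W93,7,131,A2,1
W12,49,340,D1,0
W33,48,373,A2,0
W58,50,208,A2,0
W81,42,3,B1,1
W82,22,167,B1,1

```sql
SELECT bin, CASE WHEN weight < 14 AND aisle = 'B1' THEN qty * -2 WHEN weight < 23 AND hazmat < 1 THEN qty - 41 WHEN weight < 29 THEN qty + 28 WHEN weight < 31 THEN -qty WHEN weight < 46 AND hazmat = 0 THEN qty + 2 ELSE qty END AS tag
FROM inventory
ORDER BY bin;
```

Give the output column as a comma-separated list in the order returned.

340, 373, 470, 208, -22, 3, 195, 482, 159

bin=W12: ELSE → 340
bin=W33: ELSE → 373
bin=W43: ELSE → 470
bin=W58: ELSE → 208
bin=W74: weight < 23 AND hazmat < 1 → -22
bin=W81: ELSE → 3
bin=W82: weight < 29 → 195
bin=W92: weight < 29 → 482
bin=W93: weight < 29 → 159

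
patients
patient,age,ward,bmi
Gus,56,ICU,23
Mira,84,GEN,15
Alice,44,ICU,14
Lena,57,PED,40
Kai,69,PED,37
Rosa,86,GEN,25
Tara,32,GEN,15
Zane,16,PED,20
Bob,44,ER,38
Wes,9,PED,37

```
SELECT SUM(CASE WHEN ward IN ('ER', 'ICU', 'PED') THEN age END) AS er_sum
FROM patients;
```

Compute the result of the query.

295

patient=Gus: ✓ → 56
patient=Mira: ✗
patient=Alice: ✓ → 44
patient=Lena: ✓ → 57
patient=Kai: ✓ → 69
patient=Rosa: ✗
patient=Tara: ✗
patient=Zane: ✓ → 16
patient=Bob: ✓ → 44
patient=Wes: ✓ → 9
er_sum = 56 + 44 + 57 + 69 + 16 + 44 + 9 = 295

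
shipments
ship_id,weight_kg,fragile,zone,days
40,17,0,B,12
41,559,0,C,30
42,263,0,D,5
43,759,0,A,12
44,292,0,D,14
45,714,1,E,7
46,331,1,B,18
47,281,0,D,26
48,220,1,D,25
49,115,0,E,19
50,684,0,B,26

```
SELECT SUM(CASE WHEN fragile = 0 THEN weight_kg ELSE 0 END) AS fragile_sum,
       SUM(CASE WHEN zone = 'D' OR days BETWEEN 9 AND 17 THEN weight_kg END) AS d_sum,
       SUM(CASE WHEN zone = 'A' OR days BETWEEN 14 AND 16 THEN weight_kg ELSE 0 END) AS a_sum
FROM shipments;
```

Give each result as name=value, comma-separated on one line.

fragile_sum=2970, d_sum=1832, a_sum=1051

[fragile_sum: fragile = 0]
ship_id=40: ✓ → 17
ship_id=41: ✓ → 559
ship_id=42: ✓ → 263
ship_id=43: ✓ → 759
ship_id=44: ✓ → 292
ship_id=45: ✗
ship_id=46: ✗
ship_id=47: ✓ → 281
ship_id=48: ✗
ship_id=49: ✓ → 115
ship_id=50: ✓ → 684
fragile_sum = 17 + 559 + 263 + 759 + 292 + 281 + 115 + 684 = 2970
—
[d_sum: zone = 'D' OR days BETWEEN 9 AND 17]
ship_id=40: ✓ → 17
ship_id=41: ✗
ship_id=42: ✓ → 263
ship_id=43: ✓ → 759
ship_id=44: ✓ → 292
ship_id=45: ✗
ship_id=46: ✗
ship_id=47: ✓ → 281
ship_id=48: ✓ → 220
ship_id=49: ✗
ship_id=50: ✗
d_sum = 17 + 263 + 759 + 292 + 281 + 220 = 1832
—
[a_sum: zone = 'A' OR days BETWEEN 14 AND 16]
ship_id=40: ✗
ship_id=41: ✗
ship_id=42: ✗
ship_id=43: ✓ → 759
ship_id=44: ✓ → 292
ship_id=45: ✗
ship_id=46: ✗
ship_id=47: ✗
ship_id=48: ✗
ship_id=49: ✗
ship_id=50: ✗
a_sum = 759 + 292 = 1051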